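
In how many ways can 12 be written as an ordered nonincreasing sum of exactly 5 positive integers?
p(12, 5 parts) = 13

Partitions of n into exactly k parts ↔ partitions of n − k into at most k parts (subtract 1 from each part). For n = 12, k = 5, the partitions are: 8+1+1+1+1, 7+2+1+1+1, 6+3+1+1+1, 6+2+2+1+1, 5+4+1+1+1, 5+3+2+1+1, 5+2+2+2+1, 4+4+2+1+1, 4+3+3+1+1, 4+3+2+2+1, 4+2+2+2+2, 3+3+3+2+1, 3+3+2+2+2. Count = 13.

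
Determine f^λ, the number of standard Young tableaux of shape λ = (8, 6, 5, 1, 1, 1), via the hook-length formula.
# SYT of shape (8, 6, 5, 1, 1, 1) = 861780150

Hook-length formula: f^λ = n! / Π hook(c), product over all cells c of the Young diagram. For λ = (8, 6, 5, 1, 1, 1), n = 22 boxes. Hook lengths by row (left-to-right, top-to-bottom): [13, 9, 8, 7, 6, 4, 2, 1]; [10, 6, 5, 4, 3, 1]; [8, 4, 3, 2, 1]; [3]; [2]; [1]. Product of hooks = 1304277811200. So f^λ = 22! / 1304277811200 = 1124000727777607680000 / 1304277811200 = 861780150.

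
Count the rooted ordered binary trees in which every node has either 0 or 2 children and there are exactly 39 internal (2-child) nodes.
C_39 = 680425371729975800390

These full binary trees are counted by the Catalan number C_n = (1/(n + 1)) · C(2n, n). For n = 39: C_39 = (1/40) · C(78, 39) = 27217014869199032015600/40 = 680425371729975800390.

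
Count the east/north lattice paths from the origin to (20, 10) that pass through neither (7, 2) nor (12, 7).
Number of paths = 15902235

Inclusion–exclusion. Total paths: C(30, 20) = 30045015. Through P₁: C(9, 7)·C(21, 13) = 7325640. Through P₂: C(19, 12)·C(11, 8) = 8314020. Since P₁ is strictly southwest of P₂, a monotone path through both must visit P₁ then P₂; paths through both = C(9, 7)·C(10, 5)·C(11, 8) = 1496880. Avoid both = 30045015 − 7325640 − 8314020 + 1496880 = 15902235.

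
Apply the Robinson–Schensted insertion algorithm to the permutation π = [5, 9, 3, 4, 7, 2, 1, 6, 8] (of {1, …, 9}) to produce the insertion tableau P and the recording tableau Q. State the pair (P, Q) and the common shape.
P = [1, 4, 6, 8] / [2, 7] / [3, 9] / [5];  Q = [1, 2, 5, 9] / [3, 4] / [6, 8] / [7];  common shape = (4, 2, 2, 1)

Row-insert the values π_1, π_2, … into P one at a time, bumping the leftmost entry strictly greater than the inserted value down to the next row. The recording tableau Q records, in position (i, j), the step at which that cell was added to P.
  Insert 5 (step 1): P = [5];  Q = [1]
  Insert 9 (step 2): P = [5, 9];  Q = [1, 2]
  Insert 3 (step 3): P = [3, 9] / [5];  Q = [1, 2] / [3]
  Insert 4 (step 4): P = [3, 4] / [5, 9];  Q = [1, 2] / [3, 4]
  Insert 7 (step 5): P = [3, 4, 7] / [5, 9];  Q = [1, 2, 5] / [3, 4]
  Insert 2 (step 6): P = [2, 4, 7] / [3, 9] / [5];  Q = [1, 2, 5] / [3, 4] / [6]
  Insert 1 (step 7): P = [1, 4, 7] / [2, 9] / [3] / [5];  Q = [1, 2, 5] / [3, 4] / [6] / [7]
  Insert 6 (step 8): P = [1, 4, 6] / [2, 7] / [3, 9] / [5];  Q = [1, 2, 5] / [3, 4] / [6, 8] / [7]
  Insert 8 (step 9): P = [1, 4, 6, 8] / [2, 7] / [3, 9] / [5];  Q = [1, 2, 5, 9] / [3, 4] / [6, 8] / [7]
Final shape: (4, 2, 2, 1).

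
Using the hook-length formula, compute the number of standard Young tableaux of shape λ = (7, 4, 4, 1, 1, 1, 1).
# SYT of shape (7, 4, 4, 1, 1, 1, 1) = 18653250

Hook-length formula: f^λ = n! / Π hook(c), product over all cells c of the Young diagram. For λ = (7, 4, 4, 1, 1, 1, 1), n = 19 boxes. Hook lengths by row (left-to-right, top-to-bottom): [13, 8, 7, 6, 3, 2, 1]; [9, 4, 3, 2]; [8, 3, 2, 1]; [4]; [3]; [2]; [1]. Product of hooks = 6521389056. So f^λ = 19! / 6521389056 = 121645100408832000 / 6521389056 = 18653250.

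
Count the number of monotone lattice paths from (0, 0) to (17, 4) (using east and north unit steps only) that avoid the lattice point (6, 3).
Number of paths = 4977

Total paths from (0, 0) to (17, 4): C(21, 17) = 5985. Paths through (6, 3): (paths (0, 0) → (6, 3)) × (paths (6, 3) → (17, 4)) = C(9, 6) · C(12, 11) = 84 · 12 = 1008. Avoidance count = 5985 − 1008 = 4977.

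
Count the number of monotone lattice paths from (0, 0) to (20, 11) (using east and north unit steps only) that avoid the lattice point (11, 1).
Number of paths = 83563779

Total paths from (0, 0) to (20, 11): C(31, 20) = 84672315. Paths through (11, 1): (paths (0, 0) → (11, 1)) × (paths (11, 1) → (20, 11)) = C(12, 11) · C(19, 9) = 12 · 92378 = 1108536. Avoidance count = 84672315 − 1108536 = 83563779.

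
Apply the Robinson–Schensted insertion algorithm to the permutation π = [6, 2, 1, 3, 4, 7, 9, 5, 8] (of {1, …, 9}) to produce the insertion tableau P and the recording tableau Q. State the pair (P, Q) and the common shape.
P = [1, 3, 4, 5, 8] / [2, 7, 9] / [6];  Q = [1, 4, 5, 6, 7] / [2, 8, 9] / [3];  common shape = (5, 3, 1)

Row-insert the values π_1, π_2, … into P one at a time, bumping the leftmost entry strictly greater than the inserted value down to the next row. The recording tableau Q records, in position (i, j), the step at which that cell was added to P.
  Insert 6 (step 1): P = [6];  Q = [1]
  Insert 2 (step 2): P = [2] / [6];  Q = [1] / [2]
  Insert 1 (step 3): P = [1] / [2] / [6];  Q = [1] / [2] / [3]
  Insert 3 (step 4): P = [1, 3] / [2] / [6];  Q = [1, 4] / [2] / [3]
  Insert 4 (step 5): P = [1, 3, 4] / [2] / [6];  Q = [1, 4, 5] / [2] / [3]
  Insert 7 (step 6): P = [1, 3, 4, 7] / [2] / [6];  Q = [1, 4, 5, 6] / [2] / [3]
  Insert 9 (step 7): P = [1, 3, 4, 7, 9] / [2] / [6];  Q = [1, 4, 5, 6, 7] / [2] / [3]
  Insert 5 (step 8): P = [1, 3, 4, 5, 9] / [2, 7] / [6];  Q = [1, 4, 5, 6, 7] / [2, 8] / [3]
  Insert 8 (step 9): P = [1, 3, 4, 5, 8] / [2, 7, 9] / [6];  Q = [1, 4, 5, 6, 7] / [2, 8, 9] / [3]
Final shape: (5, 3, 1).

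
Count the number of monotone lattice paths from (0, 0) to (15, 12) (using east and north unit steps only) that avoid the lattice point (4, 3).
Number of paths = 11505260

Total paths from (0, 0) to (15, 12): C(27, 15) = 17383860. Paths through (4, 3): (paths (0, 0) → (4, 3)) × (paths (4, 3) → (15, 12)) = C(7, 4) · C(20, 11) = 35 · 167960 = 5878600. Avoidance count = 17383860 − 5878600 = 11505260.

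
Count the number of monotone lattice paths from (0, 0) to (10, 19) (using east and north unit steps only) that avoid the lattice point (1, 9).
Number of paths = 19106230

Total paths from (0, 0) to (10, 19): C(29, 10) = 20030010. Paths through (1, 9): (paths (0, 0) → (1, 9)) × (paths (1, 9) → (10, 19)) = C(10, 1) · C(19, 9) = 10 · 92378 = 923780. Avoidance count = 20030010 − 923780 = 19106230.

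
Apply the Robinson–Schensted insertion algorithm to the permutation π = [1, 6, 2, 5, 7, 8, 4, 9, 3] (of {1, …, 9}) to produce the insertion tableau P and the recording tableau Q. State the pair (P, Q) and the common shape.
P = [1, 2, 3, 7, 8, 9] / [4] / [5] / [6];  Q = [1, 2, 4, 5, 6, 8] / [3] / [7] / [9];  common shape = (6, 1, 1, 1)

Row-insert the values π_1, π_2, … into P one at a time, bumping the leftmost entry strictly greater than the inserted value down to the next row. The recording tableau Q records, in position (i, j), the step at which that cell was added to P.
  Insert 1 (step 1): P = [1];  Q = [1]
  Insert 6 (step 2): P = [1, 6];  Q = [1, 2]
  Insert 2 (step 3): P = [1, 2] / [6];  Q = [1, 2] / [3]
  Insert 5 (step 4): P = [1, 2, 5] / [6];  Q = [1, 2, 4] / [3]
  Insert 7 (step 5): P = [1, 2, 5, 7] / [6];  Q = [1, 2, 4, 5] / [3]
  Insert 8 (step 6): P = [1, 2, 5, 7, 8] / [6];  Q = [1, 2, 4, 5, 6] / [3]
  Insert 4 (step 7): P = [1, 2, 4, 7, 8] / [5] / [6];  Q = [1, 2, 4, 5, 6] / [3] / [7]
  Insert 9 (step 8): P = [1, 2, 4, 7, 8, 9] / [5] / [6];  Q = [1, 2, 4, 5, 6, 8] / [3] / [7]
  Insert 3 (step 9): P = [1, 2, 3, 7, 8, 9] / [4] / [5] / [6];  Q = [1, 2, 4, 5, 6, 8] / [3] / [7] / [9]
Final shape: (6, 1, 1, 1).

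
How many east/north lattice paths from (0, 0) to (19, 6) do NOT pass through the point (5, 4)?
Number of paths = 161980

Total paths from (0, 0) to (19, 6): C(25, 19) = 177100. Paths through (5, 4): (paths (0, 0) → (5, 4)) × (paths (5, 4) → (19, 6)) = C(9, 5) · C(16, 14) = 126 · 120 = 15120. Avoidance count = 177100 − 15120 = 161980.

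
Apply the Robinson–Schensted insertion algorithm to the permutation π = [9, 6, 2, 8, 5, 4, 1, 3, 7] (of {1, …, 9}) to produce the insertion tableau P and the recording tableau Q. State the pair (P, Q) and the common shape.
P = [1, 3, 7] / [2, 4] / [5, 8] / [6] / [9];  Q = [1, 4, 9] / [2, 5] / [3, 8] / [6] / [7];  common shape = (3, 2, 2, 1, 1)

Row-insert the values π_1, π_2, … into P one at a time, bumping the leftmost entry strictly greater than the inserted value down to the next row. The recording tableau Q records, in position (i, j), the step at which that cell was added to P.
  Insert 9 (step 1): P = [9];  Q = [1]
  Insert 6 (step 2): P = [6] / [9];  Q = [1] / [2]
  Insert 2 (step 3): P = [2] / [6] / [9];  Q = [1] / [2] / [3]
  Insert 8 (step 4): P = [2, 8] / [6] / [9];  Q = [1, 4] / [2] / [3]
  Insert 5 (step 5): P = [2, 5] / [6, 8] / [9];  Q = [1, 4] / [2, 5] / [3]
  Insert 4 (step 6): P = [2, 4] / [5, 8] / [6] / [9];  Q = [1, 4] / [2, 5] / [3] / [6]
  Insert 1 (step 7): P = [1, 4] / [2, 8] / [5] / [6] / [9];  Q = [1, 4] / [2, 5] / [3] / [6] / [7]
  Insert 3 (step 8): P = [1, 3] / [2, 4] / [5, 8] / [6] / [9];  Q = [1, 4] / [2, 5] / [3, 8] / [6] / [7]
  Insert 7 (step 9): P = [1, 3, 7] / [2, 4] / [5, 8] / [6] / [9];  Q = [1, 4, 9] / [2, 5] / [3, 8] / [6] / [7]
Final shape: (3, 2, 2, 1, 1).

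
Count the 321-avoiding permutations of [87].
C_87 = 16435314834665426797069144960762886143367590394940

These 321-avoiding permutations are counted by the Catalan number C_n = (1/(n + 1)) · C(2n, n). For n = 87: C_87 = (1/88) · C(174, 87) = 1446307705450557558142084756547133980616347954754720/88 = 16435314834665426797069144960762886143367590394940.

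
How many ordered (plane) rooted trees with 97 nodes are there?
C_96 = 3721443204405954385563870541379246659709506697378694300

These ordered rooted trees are counted by the Catalan number C_n = (1/(n + 1)) · C(2n, n). For n = 96: C_96 = (1/97) · C(192, 96) = 360979990827377575399695442513786925991822149645733347100/97 = 3721443204405954385563870541379246659709506697378694300.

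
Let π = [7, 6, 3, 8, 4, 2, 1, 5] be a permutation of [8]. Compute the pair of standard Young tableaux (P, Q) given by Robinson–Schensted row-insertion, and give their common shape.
P = [1, 4, 5] / [2, 8] / [3] / [6] / [7];  Q = [1, 4, 8] / [2, 5] / [3] / [6] / [7];  common shape = (3, 2, 1, 1, 1)

Row-insert the values π_1, π_2, … into P one at a time, bumping the leftmost entry strictly greater than the inserted value down to the next row. The recording tableau Q records, in position (i, j), the step at which that cell was added to P.
  Insert 7 (step 1): P = [7];  Q = [1]
  Insert 6 (step 2): P = [6] / [7];  Q = [1] / [2]
  Insert 3 (step 3): P = [3] / [6] / [7];  Q = [1] / [2] / [3]
  Insert 8 (step 4): P = [3, 8] / [6] / [7];  Q = [1, 4] / [2] / [3]
  Insert 4 (step 5): P = [3, 4] / [6, 8] / [7];  Q = [1, 4] / [2, 5] / [3]
  Insert 2 (step 6): P = [2, 4] / [3, 8] / [6] / [7];  Q = [1, 4] / [2, 5] / [3] / [6]
  Insert 1 (step 7): P = [1, 4] / [2, 8] / [3] / [6] / [7];  Q = [1, 4] / [2, 5] / [3] / [6] / [7]
  Insert 5 (step 8): P = [1, 4, 5] / [2, 8] / [3] / [6] / [7];  Q = [1, 4, 8] / [2, 5] / [3] / [6] / [7]
Final shape: (3, 2, 1, 1, 1).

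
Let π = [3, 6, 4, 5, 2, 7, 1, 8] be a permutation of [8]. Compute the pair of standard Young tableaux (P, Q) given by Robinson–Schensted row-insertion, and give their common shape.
P = [1, 4, 5, 7, 8] / [2] / [3] / [6];  Q = [1, 2, 4, 6, 8] / [3] / [5] / [7];  common shape = (5, 1, 1, 1)

Row-insert the values π_1, π_2, … into P one at a time, bumping the leftmost entry strictly greater than the inserted value down to the next row. The recording tableau Q records, in position (i, j), the step at which that cell was added to P.
  Insert 3 (step 1): P = [3];  Q = [1]
  Insert 6 (step 2): P = [3, 6];  Q = [1, 2]
  Insert 4 (step 3): P = [3, 4] / [6];  Q = [1, 2] / [3]
  Insert 5 (step 4): P = [3, 4, 5] / [6];  Q = [1, 2, 4] / [3]
  Insert 2 (step 5): P = [2, 4, 5] / [3] / [6];  Q = [1, 2, 4] / [3] / [5]
  Insert 7 (step 6): P = [2, 4, 5, 7] / [3] / [6];  Q = [1, 2, 4, 6] / [3] / [5]
  Insert 1 (step 7): P = [1, 4, 5, 7] / [2] / [3] / [6];  Q = [1, 2, 4, 6] / [3] / [5] / [7]
  Insert 8 (step 8): P = [1, 4, 5, 7, 8] / [2] / [3] / [6];  Q = [1, 2, 4, 6, 8] / [3] / [5] / [7]
Final shape: (5, 1, 1, 1).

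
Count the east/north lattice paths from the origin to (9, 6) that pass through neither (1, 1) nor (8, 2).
Number of paths = 2286

Inclusion–exclusion. Total paths: C(15, 9) = 5005. Through P₁: C(2, 1)·C(13, 8) = 2574. Through P₂: C(10, 8)·C(5, 1) = 225. Since P₁ is strictly southwest of P₂, a monotone path through both must visit P₁ then P₂; paths through both = C(2, 1)·C(8, 7)·C(5, 1) = 80. Avoid both = 5005 − 2574 − 225 + 80 = 2286.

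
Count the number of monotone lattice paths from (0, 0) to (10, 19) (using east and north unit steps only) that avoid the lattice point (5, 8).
Number of paths = 14408394

Total paths from (0, 0) to (10, 19): C(29, 10) = 20030010. Paths through (5, 8): (paths (0, 0) → (5, 8)) × (paths (5, 8) → (10, 19)) = C(13, 5) · C(16, 5) = 1287 · 4368 = 5621616. Avoidance count = 20030010 − 5621616 = 14408394.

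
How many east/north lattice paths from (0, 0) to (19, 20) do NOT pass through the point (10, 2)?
Number of paths = 68613933960

Total paths from (0, 0) to (19, 20): C(39, 19) = 68923264410. Paths through (10, 2): (paths (0, 0) → (10, 2)) × (paths (10, 2) → (19, 20)) = C(12, 10) · C(27, 9) = 66 · 4686825 = 309330450. Avoidance count = 68923264410 − 309330450 = 68613933960.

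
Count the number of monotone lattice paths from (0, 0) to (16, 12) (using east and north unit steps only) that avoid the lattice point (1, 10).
Number of paths = 30420259

Total paths from (0, 0) to (16, 12): C(28, 16) = 30421755. Paths through (1, 10): (paths (0, 0) → (1, 10)) × (paths (1, 10) → (16, 12)) = C(11, 1) · C(17, 15) = 11 · 136 = 1496. Avoidance count = 30421755 − 1496 = 30420259.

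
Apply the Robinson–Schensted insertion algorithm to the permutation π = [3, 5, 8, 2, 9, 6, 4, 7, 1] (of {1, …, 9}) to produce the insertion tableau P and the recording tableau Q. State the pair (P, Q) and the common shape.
P = [1, 4, 6, 7] / [2, 5, 9] / [3] / [8];  Q = [1, 2, 3, 5] / [4, 6, 8] / [7] / [9];  common shape = (4, 3, 1, 1)

Row-insert the values π_1, π_2, … into P one at a time, bumping the leftmost entry strictly greater than the inserted value down to the next row. The recording tableau Q records, in position (i, j), the step at which that cell was added to P.
  Insert 3 (step 1): P = [3];  Q = [1]
  Insert 5 (step 2): P = [3, 5];  Q = [1, 2]
  Insert 8 (step 3): P = [3, 5, 8];  Q = [1, 2, 3]
  Insert 2 (step 4): P = [2, 5, 8] / [3];  Q = [1, 2, 3] / [4]
  Insert 9 (step 5): P = [2, 5, 8, 9] / [3];  Q = [1, 2, 3, 5] / [4]
  Insert 6 (step 6): P = [2, 5, 6, 9] / [3, 8];  Q = [1, 2, 3, 5] / [4, 6]
  Insert 4 (step 7): P = [2, 4, 6, 9] / [3, 5] / [8];  Q = [1, 2, 3, 5] / [4, 6] / [7]
  Insert 7 (step 8): P = [2, 4, 6, 7] / [3, 5, 9] / [8];  Q = [1, 2, 3, 5] / [4, 6, 8] / [7]
  Insert 1 (step 9): P = [1, 4, 6, 7] / [2, 5, 9] / [3] / [8];  Q = [1, 2, 3, 5] / [4, 6, 8] / [7] / [9]
Final shape: (4, 3, 1, 1).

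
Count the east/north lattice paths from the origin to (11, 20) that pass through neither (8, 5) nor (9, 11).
Number of paths = 74879818

Inclusion–exclusion. Total paths: C(31, 11) = 84672315. Through P₁: C(13, 8)·C(18, 3) = 1050192. Through P₂: C(20, 9)·C(11, 2) = 9237800. Since P₁ is strictly southwest of P₂, a monotone path through both must visit P₁ then P₂; paths through both = C(13, 8)·C(7, 1)·C(11, 2) = 495495. Avoid both = 84672315 − 1050192 − 9237800 + 495495 = 74879818.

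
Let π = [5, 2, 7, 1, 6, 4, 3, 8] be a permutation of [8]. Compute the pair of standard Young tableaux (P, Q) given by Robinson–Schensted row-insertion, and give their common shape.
P = [1, 3, 8] / [2, 4] / [5, 6] / [7];  Q = [1, 3, 8] / [2, 5] / [4, 6] / [7];  common shape = (3, 2, 2, 1)

Row-insert the values π_1, π_2, … into P one at a time, bumping the leftmost entry strictly greater than the inserted value down to the next row. The recording tableau Q records, in position (i, j), the step at which that cell was added to P.
  Insert 5 (step 1): P = [5];  Q = [1]
  Insert 2 (step 2): P = [2] / [5];  Q = [1] / [2]
  Insert 7 (step 3): P = [2, 7] / [5];  Q = [1, 3] / [2]
  Insert 1 (step 4): P = [1, 7] / [2] / [5];  Q = [1, 3] / [2] / [4]
  Insert 6 (step 5): P = [1, 6] / [2, 7] / [5];  Q = [1, 3] / [2, 5] / [4]
  Insert 4 (step 6): P = [1, 4] / [2, 6] / [5, 7];  Q = [1, 3] / [2, 5] / [4, 6]
  Insert 3 (step 7): P = [1, 3] / [2, 4] / [5, 6] / [7];  Q = [1, 3] / [2, 5] / [4, 6] / [7]
  Insert 8 (step 8): P = [1, 3, 8] / [2, 4] / [5, 6] / [7];  Q = [1, 3, 8] / [2, 5] / [4, 6] / [7]
Final shape: (3, 2, 2, 1).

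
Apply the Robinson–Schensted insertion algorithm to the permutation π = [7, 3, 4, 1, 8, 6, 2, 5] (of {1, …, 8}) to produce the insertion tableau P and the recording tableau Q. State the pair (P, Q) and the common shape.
P = [1, 2, 5] / [3, 4, 6] / [7, 8];  Q = [1, 3, 5] / [2, 6, 8] / [4, 7];  common shape = (3, 3, 2)

Row-insert the values π_1, π_2, … into P one at a time, bumping the leftmost entry strictly greater than the inserted value down to the next row. The recording tableau Q records, in position (i, j), the step at which that cell was added to P.
  Insert 7 (step 1): P = [7];  Q = [1]
  Insert 3 (step 2): P = [3] / [7];  Q = [1] / [2]
  Insert 4 (step 3): P = [3, 4] / [7];  Q = [1, 3] / [2]
  Insert 1 (step 4): P = [1, 4] / [3] / [7];  Q = [1, 3] / [2] / [4]
  Insert 8 (step 5): P = [1, 4, 8] / [3] / [7];  Q = [1, 3, 5] / [2] / [4]
  Insert 6 (step 6): P = [1, 4, 6] / [3, 8] / [7];  Q = [1, 3, 5] / [2, 6] / [4]
  Insert 2 (step 7): P = [1, 2, 6] / [3, 4] / [7, 8];  Q = [1, 3, 5] / [2, 6] / [4, 7]
  Insert 5 (step 8): P = [1, 2, 5] / [3, 4, 6] / [7, 8];  Q = [1, 3, 5] / [2, 6, 8] / [4, 7]
Final shape: (3, 3, 2).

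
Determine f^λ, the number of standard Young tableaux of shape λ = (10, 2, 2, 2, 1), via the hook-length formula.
# SYT of shape (10, 2, 2, 2, 1) = 145860

Hook-length formula: f^λ = n! / Π hook(c), product over all cells c of the Young diagram. For λ = (10, 2, 2, 2, 1), n = 17 boxes. Hook lengths by row (left-to-right, top-to-bottom): [14, 12, 8, 7, 6, 5, 4, 3, 2, 1]; [5, 3]; [4, 2]; [3, 1]; [1]. Product of hooks = 2438553600. So f^λ = 17! / 2438553600 = 355687428096000 / 2438553600 = 145860.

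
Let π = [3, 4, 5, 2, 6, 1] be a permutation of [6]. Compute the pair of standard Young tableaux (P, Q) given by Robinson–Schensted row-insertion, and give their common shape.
P = [1, 4, 5, 6] / [2] / [3];  Q = [1, 2, 3, 5] / [4] / [6];  common shape = (4, 1, 1)

Row-insert the values π_1, π_2, … into P one at a time, bumping the leftmost entry strictly greater than the inserted value down to the next row. The recording tableau Q records, in position (i, j), the step at which that cell was added to P.
  Insert 3 (step 1): P = [3];  Q = [1]
  Insert 4 (step 2): P = [3, 4];  Q = [1, 2]
  Insert 5 (step 3): P = [3, 4, 5];  Q = [1, 2, 3]
  Insert 2 (step 4): P = [2, 4, 5] / [3];  Q = [1, 2, 3] / [4]
  Insert 6 (step 5): P = [2, 4, 5, 6] / [3];  Q = [1, 2, 3, 5] / [4]
  Insert 1 (step 6): P = [1, 4, 5, 6] / [2] / [3];  Q = [1, 2, 3, 5] / [4] / [6]
Final shape: (4, 1, 1).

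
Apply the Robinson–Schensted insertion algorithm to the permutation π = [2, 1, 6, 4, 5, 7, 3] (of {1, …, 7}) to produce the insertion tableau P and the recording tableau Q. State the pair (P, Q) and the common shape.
P = [1, 3, 5, 7] / [2, 4] / [6];  Q = [1, 3, 5, 6] / [2, 4] / [7];  common shape = (4, 2, 1)

Row-insert the values π_1, π_2, … into P one at a time, bumping the leftmost entry strictly greater than the inserted value down to the next row. The recording tableau Q records, in position (i, j), the step at which that cell was added to P.
  Insert 2 (step 1): P = [2];  Q = [1]
  Insert 1 (step 2): P = [1] / [2];  Q = [1] / [2]
  Insert 6 (step 3): P = [1, 6] / [2];  Q = [1, 3] / [2]
  Insert 4 (step 4): P = [1, 4] / [2, 6];  Q = [1, 3] / [2, 4]
  Insert 5 (step 5): P = [1, 4, 5] / [2, 6];  Q = [1, 3, 5] / [2, 4]
  Insert 7 (step 6): P = [1, 4, 5, 7] / [2, 6];  Q = [1, 3, 5, 6] / [2, 4]
  Insert 3 (step 7): P = [1, 3, 5, 7] / [2, 4] / [6];  Q = [1, 3, 5, 6] / [2, 4] / [7]
Final shape: (4, 2, 1).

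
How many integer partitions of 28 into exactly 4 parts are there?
p(28, 4 parts) = 169

Partitions of n into exactly k parts are in bijection with partitions of n − k into at most k parts (subtract 1 from each part). So p(28, exactly 4) = p(24, parts ≤ 4). Computing via the recurrence p(m, j) = p(m, j−1) + p(m−j, j) gives 169.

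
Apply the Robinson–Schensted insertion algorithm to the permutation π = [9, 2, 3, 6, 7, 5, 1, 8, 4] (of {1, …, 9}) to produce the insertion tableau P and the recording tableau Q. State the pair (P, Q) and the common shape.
P = [1, 3, 4, 7, 8] / [2, 5] / [6] / [9];  Q = [1, 3, 4, 5, 8] / [2, 9] / [6] / [7];  common shape = (5, 2, 1, 1)

Row-insert the values π_1, π_2, … into P one at a time, bumping the leftmost entry strictly greater than the inserted value down to the next row. The recording tableau Q records, in position (i, j), the step at which that cell was added to P.
  Insert 9 (step 1): P = [9];  Q = [1]
  Insert 2 (step 2): P = [2] / [9];  Q = [1] / [2]
  Insert 3 (step 3): P = [2, 3] / [9];  Q = [1, 3] / [2]
  Insert 6 (step 4): P = [2, 3, 6] / [9];  Q = [1, 3, 4] / [2]
  Insert 7 (step 5): P = [2, 3, 6, 7] / [9];  Q = [1, 3, 4, 5] / [2]
  Insert 5 (step 6): P = [2, 3, 5, 7] / [6] / [9];  Q = [1, 3, 4, 5] / [2] / [6]
  Insert 1 (step 7): P = [1, 3, 5, 7] / [2] / [6] / [9];  Q = [1, 3, 4, 5] / [2] / [6] / [7]
  Insert 8 (step 8): P = [1, 3, 5, 7, 8] / [2] / [6] / [9];  Q = [1, 3, 4, 5, 8] / [2] / [6] / [7]
  Insert 4 (step 9): P = [1, 3, 4, 7, 8] / [2, 5] / [6] / [9];  Q = [1, 3, 4, 5, 8] / [2, 9] / [6] / [7]
Final shape: (5, 2, 1, 1).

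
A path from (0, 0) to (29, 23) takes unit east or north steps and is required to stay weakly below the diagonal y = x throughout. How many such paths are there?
Number of paths = 82336410323440

By the reflection principle (André's argument), the number of monotone paths to (29, 23) with n ≤ m that never go above y = x is C(52, 29) − C(52, 30) = 352870329957600 − 270533919634160 = 82336410323440.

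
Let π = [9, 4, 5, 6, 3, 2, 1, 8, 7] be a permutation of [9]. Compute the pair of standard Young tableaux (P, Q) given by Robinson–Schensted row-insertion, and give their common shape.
P = [1, 5, 6, 7] / [2, 8] / [3] / [4] / [9];  Q = [1, 3, 4, 8] / [2, 9] / [5] / [6] / [7];  common shape = (4, 2, 1, 1, 1)

Row-insert the values π_1, π_2, … into P one at a time, bumping the leftmost entry strictly greater than the inserted value down to the next row. The recording tableau Q records, in position (i, j), the step at which that cell was added to P.
  Insert 9 (step 1): P = [9];  Q = [1]
  Insert 4 (step 2): P = [4] / [9];  Q = [1] / [2]
  Insert 5 (step 3): P = [4, 5] / [9];  Q = [1, 3] / [2]
  Insert 6 (step 4): P = [4, 5, 6] / [9];  Q = [1, 3, 4] / [2]
  Insert 3 (step 5): P = [3, 5, 6] / [4] / [9];  Q = [1, 3, 4] / [2] / [5]
  Insert 2 (step 6): P = [2, 5, 6] / [3] / [4] / [9];  Q = [1, 3, 4] / [2] / [5] / [6]
  Insert 1 (step 7): P = [1, 5, 6] / [2] / [3] / [4] / [9];  Q = [1, 3, 4] / [2] / [5] / [6] / [7]
  Insert 8 (step 8): P = [1, 5, 6, 8] / [2] / [3] / [4] / [9];  Q = [1, 3, 4, 8] / [2] / [5] / [6] / [7]
  Insert 7 (step 9): P = [1, 5, 6, 7] / [2, 8] / [3] / [4] / [9];  Q = [1, 3, 4, 8] / [2, 9] / [5] / [6] / [7]
Final shape: (4, 2, 1, 1, 1).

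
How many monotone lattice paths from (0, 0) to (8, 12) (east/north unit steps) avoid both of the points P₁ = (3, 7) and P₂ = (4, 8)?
Number of paths = 77880

Inclusion–exclusion. Total paths: C(20, 8) = 125970. Through P₁: C(10, 3)·C(10, 5) = 30240. Through P₂: C(12, 4)·C(8, 4) = 34650. Since P₁ is strictly southwest of P₂, a monotone path through both must visit P₁ then P₂; paths through both = C(10, 3)·C(2, 1)·C(8, 4) = 16800. Avoid both = 125970 − 30240 − 34650 + 16800 = 77880.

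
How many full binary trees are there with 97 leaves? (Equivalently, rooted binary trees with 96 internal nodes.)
C_96 = 3721443204405954385563870541379246659709506697378694300

These full binary trees are counted by the Catalan number C_n = (1/(n + 1)) · C(2n, n). For n = 96: C_96 = (1/97) · C(192, 96) = 360979990827377575399695442513786925991822149645733347100/97 = 3721443204405954385563870541379246659709506697378694300.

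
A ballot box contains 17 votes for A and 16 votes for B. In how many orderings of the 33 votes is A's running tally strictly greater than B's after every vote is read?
Strict-lead orderings = 35357670

Total orderings of the 33 votes with 17 for A: C(33, 17) = 1166803110. By the Bertrand ballot formula (Cycle Lemma / reflection principle), the number of orderings in which A is strictly ahead of B throughout is (p − q)/(p + q) · C(p + q, p) = (17 − 16)/(17 + 16) · 1166803110 = 35357670.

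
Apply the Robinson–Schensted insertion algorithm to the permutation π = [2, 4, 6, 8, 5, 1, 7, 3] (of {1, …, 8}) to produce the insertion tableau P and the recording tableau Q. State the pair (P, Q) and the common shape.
P = [1, 3, 5, 7] / [2, 4] / [6, 8];  Q = [1, 2, 3, 4] / [5, 7] / [6, 8];  common shape = (4, 2, 2)

Row-insert the values π_1, π_2, … into P one at a time, bumping the leftmost entry strictly greater than the inserted value down to the next row. The recording tableau Q records, in position (i, j), the step at which that cell was added to P.
  Insert 2 (step 1): P = [2];  Q = [1]
  Insert 4 (step 2): P = [2, 4];  Q = [1, 2]
  Insert 6 (step 3): P = [2, 4, 6];  Q = [1, 2, 3]
  Insert 8 (step 4): P = [2, 4, 6, 8];  Q = [1, 2, 3, 4]
  Insert 5 (step 5): P = [2, 4, 5, 8] / [6];  Q = [1, 2, 3, 4] / [5]
  Insert 1 (step 6): P = [1, 4, 5, 8] / [2] / [6];  Q = [1, 2, 3, 4] / [5] / [6]
  Insert 7 (step 7): P = [1, 4, 5, 7] / [2, 8] / [6];  Q = [1, 2, 3, 4] / [5, 7] / [6]
  Insert 3 (step 8): P = [1, 3, 5, 7] / [2, 4] / [6, 8];  Q = [1, 2, 3, 4] / [5, 7] / [6, 8]
Final shape: (4, 2, 2).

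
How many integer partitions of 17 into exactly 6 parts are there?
p(17, 6 parts) = 44

Partitions of n into exactly k parts are in bijection with partitions of n − k into at most k parts (subtract 1 from each part). So p(17, exactly 6) = p(11, parts ≤ 6). Computing via the recurrence p(m, j) = p(m, j−1) + p(m−j, j) gives 44.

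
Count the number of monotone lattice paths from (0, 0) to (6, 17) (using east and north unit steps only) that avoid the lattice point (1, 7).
Number of paths = 76923

Total paths from (0, 0) to (6, 17): C(23, 6) = 100947. Paths through (1, 7): (paths (0, 0) → (1, 7)) × (paths (1, 7) → (6, 17)) = C(8, 1) · C(15, 5) = 8 · 3003 = 24024. Avoidance count = 100947 − 24024 = 76923.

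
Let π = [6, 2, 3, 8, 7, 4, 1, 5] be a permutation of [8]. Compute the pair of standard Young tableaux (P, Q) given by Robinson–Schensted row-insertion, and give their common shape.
P = [1, 3, 4, 5] / [2, 7] / [6] / [8];  Q = [1, 3, 4, 8] / [2, 5] / [6] / [7];  common shape = (4, 2, 1, 1)

Row-insert the values π_1, π_2, … into P one at a time, bumping the leftmost entry strictly greater than the inserted value down to the next row. The recording tableau Q records, in position (i, j), the step at which that cell was added to P.
  Insert 6 (step 1): P = [6];  Q = [1]
  Insert 2 (step 2): P = [2] / [6];  Q = [1] / [2]
  Insert 3 (step 3): P = [2, 3] / [6];  Q = [1, 3] / [2]
  Insert 8 (step 4): P = [2, 3, 8] / [6];  Q = [1, 3, 4] / [2]
  Insert 7 (step 5): P = [2, 3, 7] / [6, 8];  Q = [1, 3, 4] / [2, 5]
  Insert 4 (step 6): P = [2, 3, 4] / [6, 7] / [8];  Q = [1, 3, 4] / [2, 5] / [6]
  Insert 1 (step 7): P = [1, 3, 4] / [2, 7] / [6] / [8];  Q = [1, 3, 4] / [2, 5] / [6] / [7]
  Insert 5 (step 8): P = [1, 3, 4, 5] / [2, 7] / [6] / [8];  Q = [1, 3, 4, 8] / [2, 5] / [6] / [7]
Final shape: (4, 2, 1, 1).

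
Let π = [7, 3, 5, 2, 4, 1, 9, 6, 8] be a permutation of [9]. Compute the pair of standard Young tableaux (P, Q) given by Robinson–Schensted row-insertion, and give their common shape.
P = [1, 4, 6, 8] / [2, 5, 9] / [3] / [7];  Q = [1, 3, 7, 9] / [2, 5, 8] / [4] / [6];  common shape = (4, 3, 1, 1)

Row-insert the values π_1, π_2, … into P one at a time, bumping the leftmost entry strictly greater than the inserted value down to the next row. The recording tableau Q records, in position (i, j), the step at which that cell was added to P.
  Insert 7 (step 1): P = [7];  Q = [1]
  Insert 3 (step 2): P = [3] / [7];  Q = [1] / [2]
  Insert 5 (step 3): P = [3, 5] / [7];  Q = [1, 3] / [2]
  Insert 2 (step 4): P = [2, 5] / [3] / [7];  Q = [1, 3] / [2] / [4]
  Insert 4 (step 5): P = [2, 4] / [3, 5] / [7];  Q = [1, 3] / [2, 5] / [4]
  Insert 1 (step 6): P = [1, 4] / [2, 5] / [3] / [7];  Q = [1, 3] / [2, 5] / [4] / [6]
  Insert 9 (step 7): P = [1, 4, 9] / [2, 5] / [3] / [7];  Q = [1, 3, 7] / [2, 5] / [4] / [6]
  Insert 6 (step 8): P = [1, 4, 6] / [2, 5, 9] / [3] / [7];  Q = [1, 3, 7] / [2, 5, 8] / [4] / [6]
  Insert 8 (step 9): P = [1, 4, 6, 8] / [2, 5, 9] / [3] / [7];  Q = [1, 3, 7, 9] / [2, 5, 8] / [4] / [6]
Final shape: (4, 3, 1, 1).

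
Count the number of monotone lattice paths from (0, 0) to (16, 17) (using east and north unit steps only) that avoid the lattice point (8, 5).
Number of paths = 1004679720

Total paths from (0, 0) to (16, 17): C(33, 16) = 1166803110. Paths through (8, 5): (paths (0, 0) → (8, 5)) × (paths (8, 5) → (16, 17)) = C(13, 8) · C(20, 8) = 1287 · 125970 = 162123390. Avoidance count = 1166803110 − 162123390 = 1004679720.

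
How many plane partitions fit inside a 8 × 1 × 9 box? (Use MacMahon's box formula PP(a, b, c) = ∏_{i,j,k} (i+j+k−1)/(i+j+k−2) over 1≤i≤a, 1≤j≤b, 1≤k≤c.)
PP(8, 1, 9) = 24310

Evaluate the triple product over i = 1..8, j = 1..1, k = 1..9. The factors are (2/1) · (3/2) · (4/3) · (5/4) · (6/5) · (7/6) · (8/7) · (9/8) · … (72 factors total). The numerators and denominators telescope so the product is an integer; carrying out the multiplication exactly gives PP(8, 1, 9) = 24310.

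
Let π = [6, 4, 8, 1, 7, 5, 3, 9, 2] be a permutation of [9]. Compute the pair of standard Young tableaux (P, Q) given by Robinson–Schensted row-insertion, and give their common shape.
P = [1, 2, 9] / [3, 5] / [4, 7] / [6] / [8];  Q = [1, 3, 8] / [2, 5] / [4, 6] / [7] / [9];  common shape = (3, 2, 2, 1, 1)

Row-insert the values π_1, π_2, … into P one at a time, bumping the leftmost entry strictly greater than the inserted value down to the next row. The recording tableau Q records, in position (i, j), the step at which that cell was added to P.
  Insert 6 (step 1): P = [6];  Q = [1]
  Insert 4 (step 2): P = [4] / [6];  Q = [1] / [2]
  Insert 8 (step 3): P = [4, 8] / [6];  Q = [1, 3] / [2]
  Insert 1 (step 4): P = [1, 8] / [4] / [6];  Q = [1, 3] / [2] / [4]
  Insert 7 (step 5): P = [1, 7] / [4, 8] / [6];  Q = [1, 3] / [2, 5] / [4]
  Insert 5 (step 6): P = [1, 5] / [4, 7] / [6, 8];  Q = [1, 3] / [2, 5] / [4, 6]
  Insert 3 (step 7): P = [1, 3] / [4, 5] / [6, 7] / [8];  Q = [1, 3] / [2, 5] / [4, 6] / [7]
  Insert 9 (step 8): P = [1, 3, 9] / [4, 5] / [6, 7] / [8];  Q = [1, 3, 8] / [2, 5] / [4, 6] / [7]
  Insert 2 (step 9): P = [1, 2, 9] / [3, 5] / [4, 7] / [6] / [8];  Q = [1, 3, 8] / [2, 5] / [4, 6] / [7] / [9]
Final shape: (3, 2, 2, 1, 1).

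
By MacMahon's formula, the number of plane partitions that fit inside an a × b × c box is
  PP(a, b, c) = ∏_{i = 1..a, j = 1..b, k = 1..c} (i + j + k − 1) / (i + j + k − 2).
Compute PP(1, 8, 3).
PP(1, 8, 3) = 165

Evaluate the triple product over i = 1..1, j = 1..8, k = 1..3. The factors are (2/1) · (3/2) · (4/3) · (3/2) · (4/3) · (5/4) · (4/3) · (5/4) · … (24 factors total). The numerators and denominators telescope so the product is an integer; carrying out the multiplication exactly gives PP(1, 8, 3) = 165.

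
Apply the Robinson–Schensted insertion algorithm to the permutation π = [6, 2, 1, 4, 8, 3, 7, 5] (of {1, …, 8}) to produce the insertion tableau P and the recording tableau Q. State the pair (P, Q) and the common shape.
P = [1, 3, 5] / [2, 4, 7] / [6, 8];  Q = [1, 4, 5] / [2, 6, 7] / [3, 8];  common shape = (3, 3, 2)

Row-insert the values π_1, π_2, … into P one at a time, bumping the leftmost entry strictly greater than the inserted value down to the next row. The recording tableau Q records, in position (i, j), the step at which that cell was added to P.
  Insert 6 (step 1): P = [6];  Q = [1]
  Insert 2 (step 2): P = [2] / [6];  Q = [1] / [2]
  Insert 1 (step 3): P = [1] / [2] / [6];  Q = [1] / [2] / [3]
  Insert 4 (step 4): P = [1, 4] / [2] / [6];  Q = [1, 4] / [2] / [3]
  Insert 8 (step 5): P = [1, 4, 8] / [2] / [6];  Q = [1, 4, 5] / [2] / [3]
  Insert 3 (step 6): P = [1, 3, 8] / [2, 4] / [6];  Q = [1, 4, 5] / [2, 6] / [3]
  Insert 7 (step 7): P = [1, 3, 7] / [2, 4, 8] / [6];  Q = [1, 4, 5] / [2, 6, 7] / [3]
  Insert 5 (step 8): P = [1, 3, 5] / [2, 4, 7] / [6, 8];  Q = [1, 4, 5] / [2, 6, 7] / [3, 8]
Final shape: (3, 3, 2).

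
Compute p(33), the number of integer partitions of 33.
p(33) = 10143

Compute p(n) via the recurrence p(n, m) = p(n, m−1) + p(n−m, m), where p(n, m) counts partitions of n with all parts ≤ m and p(n) = p(n, n). The base cases are p(0, m) = 1 and p(n, 0) = 0 for n > 0. Filling the table yields p(33) = 10143. (Euler's pentagonal recurrence is an alternative.)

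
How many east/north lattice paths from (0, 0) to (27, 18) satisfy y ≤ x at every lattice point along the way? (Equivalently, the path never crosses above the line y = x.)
Number of paths = 612815891050

By the reflection principle (André's argument), the number of monotone paths to (27, 18) with n ≤ m that never go above y = x is C(45, 27) − C(45, 28) = 1715884494940 − 1103068603890 = 612815891050.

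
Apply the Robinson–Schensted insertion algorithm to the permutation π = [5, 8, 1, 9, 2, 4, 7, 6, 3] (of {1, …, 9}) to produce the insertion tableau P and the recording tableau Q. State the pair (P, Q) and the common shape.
P = [1, 2, 3, 6] / [4, 7, 9] / [5] / [8];  Q = [1, 2, 4, 7] / [3, 5, 6] / [8] / [9];  common shape = (4, 3, 1, 1)

Row-insert the values π_1, π_2, … into P one at a time, bumping the leftmost entry strictly greater than the inserted value down to the next row. The recording tableau Q records, in position (i, j), the step at which that cell was added to P.
  Insert 5 (step 1): P = [5];  Q = [1]
  Insert 8 (step 2): P = [5, 8];  Q = [1, 2]
  Insert 1 (step 3): P = [1, 8] / [5];  Q = [1, 2] / [3]
  Insert 9 (step 4): P = [1, 8, 9] / [5];  Q = [1, 2, 4] / [3]
  Insert 2 (step 5): P = [1, 2, 9] / [5, 8];  Q = [1, 2, 4] / [3, 5]
  Insert 4 (step 6): P = [1, 2, 4] / [5, 8, 9];  Q = [1, 2, 4] / [3, 5, 6]
  Insert 7 (step 7): P = [1, 2, 4, 7] / [5, 8, 9];  Q = [1, 2, 4, 7] / [3, 5, 6]
  Insert 6 (step 8): P = [1, 2, 4, 6] / [5, 7, 9] / [8];  Q = [1, 2, 4, 7] / [3, 5, 6] / [8]
  Insert 3 (step 9): P = [1, 2, 3, 6] / [4, 7, 9] / [5] / [8];  Q = [1, 2, 4, 7] / [3, 5, 6] / [8] / [9]
Final shape: (4, 3, 1, 1).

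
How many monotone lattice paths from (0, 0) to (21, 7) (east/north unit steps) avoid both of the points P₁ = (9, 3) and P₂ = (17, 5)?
Number of paths = 537130

Inclusion–exclusion. Total paths: C(28, 21) = 1184040. Through P₁: C(12, 9)·C(16, 12) = 400400. Through P₂: C(22, 17)·C(6, 4) = 395010. Since P₁ is strictly southwest of P₂, a monotone path through both must visit P₁ then P₂; paths through both = C(12, 9)·C(10, 8)·C(6, 4) = 148500. Avoid both = 1184040 − 400400 − 395010 + 148500 = 537130.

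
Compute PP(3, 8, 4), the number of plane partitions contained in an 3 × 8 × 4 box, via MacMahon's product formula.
PP(3, 8, 4) = 4723719

Evaluate the triple product over i = 1..3, j = 1..8, k = 1..4. The factors are (2/1) · (3/2) · (4/3) · (5/4) · (3/2) · (4/3) · (5/4) · (6/5) · … (96 factors total). The numerators and denominators telescope so the product is an integer; carrying out the multiplication exactly gives PP(3, 8, 4) = 4723719.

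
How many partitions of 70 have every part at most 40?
p(70, parts ≤ 40) = 4064943

Use the recurrence p(n, m) = p(n, m−1) + p(n−m, m): either the largest part is < m (count p(n, m−1)) or the largest part is exactly m (remove one copy of m, count p(n−m, m)). With p(0, ·) = 1 this gives p(70, parts ≤ 40) = 4064943. (By conjugating Young diagrams, this also counts partitions of 70 into at most 40 parts.)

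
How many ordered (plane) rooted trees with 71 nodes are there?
C_70 = 1321422108420282270489942177190229544600

These ordered rooted trees are counted by the Catalan number C_n = (1/(n + 1)) · C(2n, n). For n = 70: C_70 = (1/71) · C(140, 70) = 93820969697840041204785894580506297666600/71 = 1321422108420282270489942177190229544600.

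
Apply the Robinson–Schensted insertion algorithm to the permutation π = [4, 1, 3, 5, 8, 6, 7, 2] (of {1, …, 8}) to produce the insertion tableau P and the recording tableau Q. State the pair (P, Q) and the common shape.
P = [1, 2, 5, 6, 7] / [3, 8] / [4];  Q = [1, 3, 4, 5, 7] / [2, 6] / [8];  common shape = (5, 2, 1)

Row-insert the values π_1, π_2, … into P one at a time, bumping the leftmost entry strictly greater than the inserted value down to the next row. The recording tableau Q records, in position (i, j), the step at which that cell was added to P.
  Insert 4 (step 1): P = [4];  Q = [1]
  Insert 1 (step 2): P = [1] / [4];  Q = [1] / [2]
  Insert 3 (step 3): P = [1, 3] / [4];  Q = [1, 3] / [2]
  Insert 5 (step 4): P = [1, 3, 5] / [4];  Q = [1, 3, 4] / [2]
  Insert 8 (step 5): P = [1, 3, 5, 8] / [4];  Q = [1, 3, 4, 5] / [2]
  Insert 6 (step 6): P = [1, 3, 5, 6] / [4, 8];  Q = [1, 3, 4, 5] / [2, 6]
  Insert 7 (step 7): P = [1, 3, 5, 6, 7] / [4, 8];  Q = [1, 3, 4, 5, 7] / [2, 6]
  Insert 2 (step 8): P = [1, 2, 5, 6, 7] / [3, 8] / [4];  Q = [1, 3, 4, 5, 7] / [2, 6] / [8]
Final shape: (5, 2, 1).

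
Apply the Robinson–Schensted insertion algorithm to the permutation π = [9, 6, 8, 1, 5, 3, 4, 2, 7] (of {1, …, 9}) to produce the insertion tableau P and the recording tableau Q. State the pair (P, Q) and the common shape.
P = [1, 2, 4, 7] / [3, 8] / [5] / [6] / [9];  Q = [1, 3, 7, 9] / [2, 5] / [4] / [6] / [8];  common shape = (4, 2, 1, 1, 1)

Row-insert the values π_1, π_2, … into P one at a time, bumping the leftmost entry strictly greater than the inserted value down to the next row. The recording tableau Q records, in position (i, j), the step at which that cell was added to P.
  Insert 9 (step 1): P = [9];  Q = [1]
  Insert 6 (step 2): P = [6] / [9];  Q = [1] / [2]
  Insert 8 (step 3): P = [6, 8] / [9];  Q = [1, 3] / [2]
  Insert 1 (step 4): P = [1, 8] / [6] / [9];  Q = [1, 3] / [2] / [4]
  Insert 5 (step 5): P = [1, 5] / [6, 8] / [9];  Q = [1, 3] / [2, 5] / [4]
  Insert 3 (step 6): P = [1, 3] / [5, 8] / [6] / [9];  Q = [1, 3] / [2, 5] / [4] / [6]
  Insert 4 (step 7): P = [1, 3, 4] / [5, 8] / [6] / [9];  Q = [1, 3, 7] / [2, 5] / [4] / [6]
  Insert 2 (step 8): P = [1, 2, 4] / [3, 8] / [5] / [6] / [9];  Q = [1, 3, 7] / [2, 5] / [4] / [6] / [8]
  Insert 7 (step 9): P = [1, 2, 4, 7] / [3, 8] / [5] / [6] / [9];  Q = [1, 3, 7, 9] / [2, 5] / [4] / [6] / [8]
Final shape: (4, 2, 1, 1, 1).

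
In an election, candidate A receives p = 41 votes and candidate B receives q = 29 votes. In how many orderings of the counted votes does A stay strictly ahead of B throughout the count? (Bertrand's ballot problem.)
Strict-lead orderings = 6942573665829847584

Total orderings of the 70 votes with 41 for A: C(70, 41) = 40498346384007444240. By the Bertrand ballot formula (Cycle Lemma / reflection principle), the number of orderings in which A is strictly ahead of B throughout is (p − q)/(p + q) · C(p + q, p) = (41 − 29)/(41 + 29) · 40498346384007444240 = 6942573665829847584.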